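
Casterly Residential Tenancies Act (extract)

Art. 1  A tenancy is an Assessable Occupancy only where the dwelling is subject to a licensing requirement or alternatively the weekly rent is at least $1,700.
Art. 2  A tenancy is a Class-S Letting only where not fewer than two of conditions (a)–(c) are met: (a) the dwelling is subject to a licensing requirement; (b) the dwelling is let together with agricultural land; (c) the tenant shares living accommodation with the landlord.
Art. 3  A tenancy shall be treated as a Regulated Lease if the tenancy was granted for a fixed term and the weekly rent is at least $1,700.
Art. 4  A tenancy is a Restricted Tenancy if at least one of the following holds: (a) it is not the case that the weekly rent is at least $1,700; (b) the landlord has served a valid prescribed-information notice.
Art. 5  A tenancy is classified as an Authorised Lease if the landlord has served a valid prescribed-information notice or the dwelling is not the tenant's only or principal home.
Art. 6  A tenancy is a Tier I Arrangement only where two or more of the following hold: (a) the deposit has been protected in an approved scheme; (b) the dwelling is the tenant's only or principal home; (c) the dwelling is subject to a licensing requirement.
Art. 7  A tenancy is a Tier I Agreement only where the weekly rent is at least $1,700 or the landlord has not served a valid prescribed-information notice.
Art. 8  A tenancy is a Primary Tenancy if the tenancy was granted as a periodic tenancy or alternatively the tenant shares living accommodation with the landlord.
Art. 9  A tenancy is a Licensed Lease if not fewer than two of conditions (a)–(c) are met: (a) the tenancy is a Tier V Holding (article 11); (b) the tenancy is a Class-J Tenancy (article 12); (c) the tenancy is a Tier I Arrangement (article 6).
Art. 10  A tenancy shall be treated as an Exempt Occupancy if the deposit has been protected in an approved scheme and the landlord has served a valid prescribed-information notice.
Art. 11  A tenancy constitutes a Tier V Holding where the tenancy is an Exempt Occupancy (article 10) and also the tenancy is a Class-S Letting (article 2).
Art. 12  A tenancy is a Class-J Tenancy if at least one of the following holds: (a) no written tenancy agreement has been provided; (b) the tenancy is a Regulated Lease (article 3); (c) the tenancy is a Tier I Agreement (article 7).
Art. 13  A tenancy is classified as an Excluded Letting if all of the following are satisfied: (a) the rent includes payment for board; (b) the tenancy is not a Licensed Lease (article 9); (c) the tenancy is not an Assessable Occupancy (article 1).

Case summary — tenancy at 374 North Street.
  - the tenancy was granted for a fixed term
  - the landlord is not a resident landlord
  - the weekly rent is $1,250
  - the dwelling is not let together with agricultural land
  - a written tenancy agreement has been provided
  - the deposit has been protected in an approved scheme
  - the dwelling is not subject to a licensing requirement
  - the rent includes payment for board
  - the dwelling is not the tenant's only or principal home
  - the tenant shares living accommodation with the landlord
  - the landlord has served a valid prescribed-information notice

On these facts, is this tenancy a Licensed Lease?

No

article 10 — Exempt Occupancy: [the deposit has been protected in an approved scheme? yes] AND [the landlord has served a valid prescribed-information notice? yes] → satisfied.
article 2 — Class-S Letting: the dwelling is subject to a licensing requirement? no; the dwelling is let together with agricultural land? no; the tenant shares living accommodation with the landlord? yes — 1 of 3 hold (need ≥2) → not satisfied.
article 11 — Tier V Holding: [Exempt Occupancy (article 10)? yes] AND [Class-S Letting (article 2)? no] → not satisfied.
article 3 — Regulated Lease: [the tenancy was granted for a fixed term? yes] AND [weekly rent: $1,250 ≥ $1,700? no] → not satisfied.
article 7 — Tier I Agreement: [weekly rent: $1,250 ≥ $1,700? no] OR [the landlord has not served a valid prescribed-information notice? no] → not satisfied.
article 12 — Class-J Tenancy: [no written tenancy agreement has been provided? no] OR [Regulated Lease (article 3)? no] OR [Tier I Agreement (article 7)? no] → not satisfied.
article 6 — Tier I Arrangement: the deposit has been protected in an approved scheme? yes; the dwelling is the tenant's only or principal home? no; the dwelling is subject to a licensing requirement? no — 1 of 3 hold (need ≥2) → not satisfied.
article 9 — Licensed Lease: Tier V Holding (article 11)? no; Class-J Tenancy (article 12)? no; Tier I Arrangement (article 6)? no — 0 of 3 hold (need ≥2) → not satisfied.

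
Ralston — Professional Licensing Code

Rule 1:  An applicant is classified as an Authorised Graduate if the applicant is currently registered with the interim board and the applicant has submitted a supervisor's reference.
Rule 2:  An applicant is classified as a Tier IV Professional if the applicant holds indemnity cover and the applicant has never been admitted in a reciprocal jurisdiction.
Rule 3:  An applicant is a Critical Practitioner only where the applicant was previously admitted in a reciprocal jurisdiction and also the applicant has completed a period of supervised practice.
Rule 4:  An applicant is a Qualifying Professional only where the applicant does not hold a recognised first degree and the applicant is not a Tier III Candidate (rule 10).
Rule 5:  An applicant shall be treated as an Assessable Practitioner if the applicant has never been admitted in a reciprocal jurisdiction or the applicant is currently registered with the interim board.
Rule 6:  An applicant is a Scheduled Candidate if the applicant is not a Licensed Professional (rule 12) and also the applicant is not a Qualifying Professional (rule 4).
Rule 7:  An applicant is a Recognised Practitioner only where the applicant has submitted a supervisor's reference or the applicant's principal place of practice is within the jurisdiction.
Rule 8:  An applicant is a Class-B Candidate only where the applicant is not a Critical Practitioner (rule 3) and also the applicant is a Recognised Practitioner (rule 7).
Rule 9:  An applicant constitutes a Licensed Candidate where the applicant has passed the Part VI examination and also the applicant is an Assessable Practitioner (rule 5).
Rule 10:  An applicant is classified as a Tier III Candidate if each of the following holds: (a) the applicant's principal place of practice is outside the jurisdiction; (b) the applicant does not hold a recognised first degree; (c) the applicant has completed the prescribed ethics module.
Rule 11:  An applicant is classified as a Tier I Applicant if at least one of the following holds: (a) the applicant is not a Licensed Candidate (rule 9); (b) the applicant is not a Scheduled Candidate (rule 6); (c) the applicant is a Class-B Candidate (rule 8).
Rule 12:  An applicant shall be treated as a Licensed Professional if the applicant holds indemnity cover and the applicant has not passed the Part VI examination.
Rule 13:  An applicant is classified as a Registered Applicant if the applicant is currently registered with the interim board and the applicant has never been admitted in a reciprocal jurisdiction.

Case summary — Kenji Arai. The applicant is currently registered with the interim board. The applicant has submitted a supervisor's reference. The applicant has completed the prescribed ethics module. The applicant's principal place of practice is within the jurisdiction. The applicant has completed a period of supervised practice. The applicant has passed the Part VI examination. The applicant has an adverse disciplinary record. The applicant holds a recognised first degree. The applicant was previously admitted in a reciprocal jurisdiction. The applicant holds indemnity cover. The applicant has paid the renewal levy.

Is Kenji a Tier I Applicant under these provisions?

rule 5 — Assessable Practitioner: [the applicant has never been admitted in a reciprocal jurisdiction? no] OR [the applicant is currently registered with the interim board? yes] → satisfied.
rule 9 — Licensed Candidate: [the applicant has passed the Part VI examination? yes] AND [Assessable Practitioner (rule 5)? yes] → satisfied.
rule 12 — Licensed Professional: [the applicant holds indemnity cover? yes] AND [the applicant has not passed the Part VI examination? no] → not satisfied.
rule 10 — Tier III Candidate: [the applicant's principal place of practice is outside the jurisdiction? no] AND [the applicant does not hold a recognised first degree? no] AND [the applicant has completed the prescribed ethics module? yes] → not satisfied.
rule 4 — Qualifying Professional: [the applicant does not hold a recognised first degree? no] AND [not a Tier III Candidate (rule 10)? yes] → not satisfied.
rule 6 — Scheduled Candidate: [not a Licensed Professional (rule 12)? yes] AND [not a Qualifying Professional (rule 4)? yes] → satisfied.
rule 3 — Critical Practitioner: [the applicant was previously admitted in a reciprocal jurisdiction? yes] AND [the applicant has completed a period of supervised practice? yes] → satisfied.
rule 7 — Recognised Practitioner: [the applicant has submitted a supervisor's reference? yes] OR [the applicant's principal place of practice is within the jurisdiction? yes] → satisfied.
rule 8 — Class-B Candidate: [not a Critical Practitioner (rule 3)? no] AND [Recognised Practitioner (rule 7)? yes] → not satisfied.
rule 11 — Tier I Applicant: [not a Licensed Candidate (rule 9)? no] OR [not a Scheduled Candidate (rule 6)? no] OR [Class-B Candidate (rule 8)? no] → not satisfied.

No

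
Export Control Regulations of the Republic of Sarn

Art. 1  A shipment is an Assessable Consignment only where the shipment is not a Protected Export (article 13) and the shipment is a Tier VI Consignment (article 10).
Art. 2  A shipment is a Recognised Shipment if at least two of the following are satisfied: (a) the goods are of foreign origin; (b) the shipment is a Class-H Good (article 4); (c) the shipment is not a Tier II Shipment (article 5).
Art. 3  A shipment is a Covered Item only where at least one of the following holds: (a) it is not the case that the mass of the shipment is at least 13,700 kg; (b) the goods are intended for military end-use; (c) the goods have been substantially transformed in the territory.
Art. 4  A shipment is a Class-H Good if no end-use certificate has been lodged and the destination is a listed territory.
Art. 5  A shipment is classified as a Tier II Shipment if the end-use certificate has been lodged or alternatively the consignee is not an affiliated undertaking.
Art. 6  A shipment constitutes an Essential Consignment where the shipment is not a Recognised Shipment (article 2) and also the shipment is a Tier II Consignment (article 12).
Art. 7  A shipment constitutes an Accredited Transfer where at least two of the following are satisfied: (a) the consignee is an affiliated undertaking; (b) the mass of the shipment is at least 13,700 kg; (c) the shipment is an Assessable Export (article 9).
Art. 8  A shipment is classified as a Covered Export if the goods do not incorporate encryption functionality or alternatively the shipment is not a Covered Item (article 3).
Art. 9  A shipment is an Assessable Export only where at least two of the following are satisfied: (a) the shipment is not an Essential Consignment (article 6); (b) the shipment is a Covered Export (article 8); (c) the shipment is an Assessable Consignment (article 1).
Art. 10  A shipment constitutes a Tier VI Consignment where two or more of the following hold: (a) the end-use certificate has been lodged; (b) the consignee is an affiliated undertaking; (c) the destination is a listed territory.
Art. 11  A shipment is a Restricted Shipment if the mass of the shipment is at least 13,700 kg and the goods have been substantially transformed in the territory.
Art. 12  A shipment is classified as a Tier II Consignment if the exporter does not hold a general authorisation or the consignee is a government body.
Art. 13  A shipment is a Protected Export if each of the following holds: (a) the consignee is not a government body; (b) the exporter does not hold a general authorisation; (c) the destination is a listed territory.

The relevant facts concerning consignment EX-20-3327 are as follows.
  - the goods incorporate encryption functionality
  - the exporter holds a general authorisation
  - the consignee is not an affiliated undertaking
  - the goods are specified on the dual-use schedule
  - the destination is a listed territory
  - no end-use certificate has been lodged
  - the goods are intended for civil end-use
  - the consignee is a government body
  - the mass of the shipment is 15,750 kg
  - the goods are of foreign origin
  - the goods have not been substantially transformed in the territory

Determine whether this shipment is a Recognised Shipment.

Under article 4: no end-use certificate has been lodged? yes; and the destination is a listed territory? yes. So the shipment is a Class-H Good.
Under article 5: the end-use certificate has been lodged? no; or the consignee is not an affiliated undertaking? yes. So the shipment is a Tier II Shipment.
Under article 2: the goods are of foreign origin? yes; Class-H Good (article 4)? yes; not a Tier II Shipment (article 5)? no — 2 of 3 hold (need ≥2) → satisfied.

Yes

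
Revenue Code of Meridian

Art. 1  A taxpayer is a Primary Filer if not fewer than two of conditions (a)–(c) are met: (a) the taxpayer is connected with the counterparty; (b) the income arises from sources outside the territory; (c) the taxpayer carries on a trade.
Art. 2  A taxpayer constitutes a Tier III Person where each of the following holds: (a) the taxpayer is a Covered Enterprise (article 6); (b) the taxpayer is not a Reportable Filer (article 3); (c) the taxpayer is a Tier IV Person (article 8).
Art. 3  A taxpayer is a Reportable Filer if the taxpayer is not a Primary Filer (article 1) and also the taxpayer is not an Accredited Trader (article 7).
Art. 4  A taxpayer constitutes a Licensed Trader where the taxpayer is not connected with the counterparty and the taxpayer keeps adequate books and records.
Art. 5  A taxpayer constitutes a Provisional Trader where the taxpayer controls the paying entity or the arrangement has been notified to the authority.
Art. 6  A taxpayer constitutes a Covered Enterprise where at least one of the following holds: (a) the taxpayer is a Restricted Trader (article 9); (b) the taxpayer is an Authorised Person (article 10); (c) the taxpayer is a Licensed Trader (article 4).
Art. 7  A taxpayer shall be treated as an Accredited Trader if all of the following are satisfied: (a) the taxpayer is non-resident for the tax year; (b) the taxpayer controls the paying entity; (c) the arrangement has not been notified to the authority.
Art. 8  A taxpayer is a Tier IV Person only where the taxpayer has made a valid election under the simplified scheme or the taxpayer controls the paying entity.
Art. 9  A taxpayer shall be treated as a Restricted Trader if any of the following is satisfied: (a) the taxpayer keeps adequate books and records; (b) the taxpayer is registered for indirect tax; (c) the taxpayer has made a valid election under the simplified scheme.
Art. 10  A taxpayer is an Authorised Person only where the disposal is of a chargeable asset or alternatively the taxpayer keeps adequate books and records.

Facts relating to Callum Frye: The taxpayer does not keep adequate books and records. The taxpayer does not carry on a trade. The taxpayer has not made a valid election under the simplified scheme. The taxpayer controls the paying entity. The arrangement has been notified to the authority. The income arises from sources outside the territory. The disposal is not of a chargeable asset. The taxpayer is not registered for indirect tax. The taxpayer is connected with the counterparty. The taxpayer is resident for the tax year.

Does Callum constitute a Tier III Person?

No

Under article 9: the taxpayer keeps adequate books and records? no; or the taxpayer is registered for indirect tax? no; or the taxpayer has made a valid election under the simplified scheme? no. So the taxpayer is not a Restricted Trader.
Under article 10: the disposal is of a chargeable asset? no; or the taxpayer keeps adequate books and records? no. So the taxpayer is not an Authorised Person.
Under article 4: the taxpayer is not connected with the counterparty? no; and the taxpayer keeps adequate books and records? no. So the taxpayer is not a Licensed Trader.
Under article 6: Restricted Trader (article 9)? no; or Authorised Person (article 10)? no; or Licensed Trader (article 4)? no. So the taxpayer is not a Covered Enterprise.
Under article 1: the taxpayer is connected with the counterparty? yes; the income arises from sources outside the territory? yes; the taxpayer carries on a trade? no — 2 of 3 hold (need ≥2) → satisfied.
Under article 7: the taxpayer is non-resident for the tax year? no; and the taxpayer controls the paying entity? yes; and the arrangement has not been notified to the authority? no. So the taxpayer is not an Accredited Trader.
Under article 3: not a Primary Filer (article 1)? no; and not an Accredited Trader (article 7)? yes. So the taxpayer is not a Reportable Filer.
Under article 8: the taxpayer has made a valid election under the simplified scheme? no; or the taxpayer controls the paying entity? yes. So the taxpayer is a Tier IV Person.
Under article 2: Covered Enterprise (article 6)? no; and not a Reportable Filer (article 3)? yes; and Tier IV Person (article 8)? yes. So the taxpayer is not a Tier III Person.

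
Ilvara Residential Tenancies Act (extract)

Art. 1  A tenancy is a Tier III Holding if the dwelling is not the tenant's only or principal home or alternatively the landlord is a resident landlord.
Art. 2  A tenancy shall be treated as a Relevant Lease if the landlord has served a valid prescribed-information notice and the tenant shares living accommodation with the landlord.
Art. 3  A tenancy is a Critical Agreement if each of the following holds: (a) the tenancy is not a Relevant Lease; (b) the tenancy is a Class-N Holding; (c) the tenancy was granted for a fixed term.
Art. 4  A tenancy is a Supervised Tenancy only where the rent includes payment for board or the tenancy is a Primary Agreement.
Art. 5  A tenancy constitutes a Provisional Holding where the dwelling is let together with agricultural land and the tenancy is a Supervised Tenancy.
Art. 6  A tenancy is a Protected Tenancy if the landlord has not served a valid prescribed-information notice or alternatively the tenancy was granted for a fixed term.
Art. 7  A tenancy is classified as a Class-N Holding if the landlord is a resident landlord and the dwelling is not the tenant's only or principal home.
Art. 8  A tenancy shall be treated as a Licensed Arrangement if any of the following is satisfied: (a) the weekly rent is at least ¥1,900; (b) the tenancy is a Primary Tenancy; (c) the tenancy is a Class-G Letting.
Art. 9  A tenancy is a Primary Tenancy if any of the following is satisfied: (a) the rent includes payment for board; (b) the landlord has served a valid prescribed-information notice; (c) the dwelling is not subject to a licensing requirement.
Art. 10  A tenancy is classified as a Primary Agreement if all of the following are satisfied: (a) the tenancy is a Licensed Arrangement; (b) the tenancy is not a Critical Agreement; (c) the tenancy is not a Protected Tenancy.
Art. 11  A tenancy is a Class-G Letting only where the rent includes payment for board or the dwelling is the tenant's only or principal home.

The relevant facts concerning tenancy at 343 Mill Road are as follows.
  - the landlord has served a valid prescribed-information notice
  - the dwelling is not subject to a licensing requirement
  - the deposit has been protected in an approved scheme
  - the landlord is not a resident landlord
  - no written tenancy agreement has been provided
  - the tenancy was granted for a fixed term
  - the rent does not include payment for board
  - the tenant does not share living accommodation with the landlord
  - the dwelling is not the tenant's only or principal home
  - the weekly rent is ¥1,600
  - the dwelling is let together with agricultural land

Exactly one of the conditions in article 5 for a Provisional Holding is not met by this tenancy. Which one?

Under article 9: the rent includes payment for board? no; or the landlord has served a valid prescribed-information notice? yes; or the dwelling is not subject to a licensing requirement? yes. So the tenancy is a Primary Tenancy.
Under article 11: the rent includes payment for board? no; or the dwelling is the tenant's only or principal home? no. So the tenancy is not a Class-G Letting.
Under article 8: weekly rent: ¥1,600 ≥ ¥1,900? no; or Primary Tenancy (article 9)? yes; or Class-G Letting (article 11)? no. So the tenancy is a Licensed Arrangement.
Under article 2: the landlord has served a valid prescribed-information notice? yes; and the tenant shares living accommodation with the landlord? no. So the tenancy is not a Relevant Lease.
Under article 7: the landlord is a resident landlord? no; and the dwelling is not the tenant's only or principal home? yes. So the tenancy is not a Class-N Holding.
Under article 3: not a Relevant Lease (article 2)? yes; and Class-N Holding (article 7)? no; and the tenancy was granted for a fixed term? yes. So the tenancy is not a Critical Agreement.
Under article 6: the landlord has not served a valid prescribed-information notice? no; or the tenancy was granted for a fixed term? yes. So the tenancy is a Protected Tenancy.
Under article 10: Licensed Arrangement (article 8)? yes; and not a Critical Agreement (article 3)? yes; and not a Protected Tenancy (article 6)? no. So the tenancy is not a Primary Agreement.
Under article 4: the rent includes payment for board? no; or Primary Agreement (article 10)? no. So the tenancy is not a Supervised Tenancy.
Under article 5: the dwelling is let together with agricultural land? yes; and Supervised Tenancy (article 4)? no. So the tenancy is not a Provisional Holding.

Supervised Tenancy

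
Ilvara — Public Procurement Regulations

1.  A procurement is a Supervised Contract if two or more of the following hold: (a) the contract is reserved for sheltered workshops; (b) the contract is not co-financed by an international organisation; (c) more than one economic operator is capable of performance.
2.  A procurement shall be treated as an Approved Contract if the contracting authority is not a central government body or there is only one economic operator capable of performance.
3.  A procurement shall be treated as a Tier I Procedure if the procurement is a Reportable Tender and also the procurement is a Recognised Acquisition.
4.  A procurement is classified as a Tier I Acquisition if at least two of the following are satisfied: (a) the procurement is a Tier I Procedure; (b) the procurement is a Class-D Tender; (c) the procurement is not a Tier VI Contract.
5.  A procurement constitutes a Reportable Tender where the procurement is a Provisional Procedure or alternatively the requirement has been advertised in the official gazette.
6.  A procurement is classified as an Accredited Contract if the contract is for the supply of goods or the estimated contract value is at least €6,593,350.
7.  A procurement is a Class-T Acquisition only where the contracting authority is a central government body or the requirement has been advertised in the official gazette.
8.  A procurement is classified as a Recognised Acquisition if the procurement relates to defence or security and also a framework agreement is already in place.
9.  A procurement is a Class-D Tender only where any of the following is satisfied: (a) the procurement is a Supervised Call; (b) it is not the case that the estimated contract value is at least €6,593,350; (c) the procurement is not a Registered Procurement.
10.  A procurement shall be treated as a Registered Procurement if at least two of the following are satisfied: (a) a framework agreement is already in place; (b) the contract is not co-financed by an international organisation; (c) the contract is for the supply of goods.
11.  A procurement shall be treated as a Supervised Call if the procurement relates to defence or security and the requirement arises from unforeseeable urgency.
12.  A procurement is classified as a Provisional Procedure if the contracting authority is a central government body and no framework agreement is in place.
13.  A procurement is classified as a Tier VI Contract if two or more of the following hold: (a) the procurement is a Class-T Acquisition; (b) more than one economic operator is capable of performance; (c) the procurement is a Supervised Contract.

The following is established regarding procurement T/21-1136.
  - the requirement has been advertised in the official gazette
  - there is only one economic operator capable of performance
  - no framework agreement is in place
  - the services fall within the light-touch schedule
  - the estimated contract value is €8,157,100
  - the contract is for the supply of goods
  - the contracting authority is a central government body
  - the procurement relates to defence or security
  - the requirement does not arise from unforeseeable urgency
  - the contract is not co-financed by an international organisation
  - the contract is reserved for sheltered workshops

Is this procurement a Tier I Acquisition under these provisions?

No

Under paragraph 12: the contracting authority is a central government body? yes; and no framework agreement is in place? yes. So the procurement is a Provisional Procedure.
Under paragraph 5: Provisional Procedure (paragraph 12)? yes; or the requirement has been advertised in the official gazette? yes. So the procurement is a Reportable Tender.
Under paragraph 8: the procurement relates to defence or security? yes; and a framework agreement is already in place? no. So the procurement is not a Recognised Acquisition.
Under paragraph 3: Reportable Tender (paragraph 5)? yes; and Recognised Acquisition (paragraph 8)? no. So the procurement is not a Tier I Procedure.
Under paragraph 11: the procurement relates to defence or security? yes; and the requirement arises from unforeseeable urgency? no. So the procurement is not a Supervised Call.
Under paragraph 10: a framework agreement is already in place? no; the contract is not co-financed by an international organisation? yes; the contract is for the supply of goods? yes — 2 of 3 hold (need ≥2) → satisfied.
Under paragraph 9: Supervised Call (paragraph 11)? no; or estimated contract value: €8,157,100 ≥ €6,593,350? yes, so negated condition no; or not a Registered Procurement (paragraph 10)? no. So the procurement is not a Class-D Tender.
Under paragraph 7: the contracting authority is a central government body? yes; or the requirement has been advertised in the official gazette? yes. So the procurement is a Class-T Acquisition.
Under paragraph 1: the contract is reserved for sheltered workshops? yes; the contract is not co-financed by an international organisation? yes; more than one economic operator is capable of performance? no — 2 of 3 hold (need ≥2) → satisfied.
Under paragraph 13: Class-T Acquisition (paragraph 7)? yes; more than one economic operator is capable of performance? no; Supervised Contract (paragraph 1)? yes — 2 of 3 hold (need ≥2) → satisfied.
Under paragraph 4: Tier I Procedure (paragraph 3)? no; Class-D Tender (paragraph 9)? no; not a Tier VI Contract (paragraph 13)? no — 0 of 3 hold (need ≥2) → not satisfied.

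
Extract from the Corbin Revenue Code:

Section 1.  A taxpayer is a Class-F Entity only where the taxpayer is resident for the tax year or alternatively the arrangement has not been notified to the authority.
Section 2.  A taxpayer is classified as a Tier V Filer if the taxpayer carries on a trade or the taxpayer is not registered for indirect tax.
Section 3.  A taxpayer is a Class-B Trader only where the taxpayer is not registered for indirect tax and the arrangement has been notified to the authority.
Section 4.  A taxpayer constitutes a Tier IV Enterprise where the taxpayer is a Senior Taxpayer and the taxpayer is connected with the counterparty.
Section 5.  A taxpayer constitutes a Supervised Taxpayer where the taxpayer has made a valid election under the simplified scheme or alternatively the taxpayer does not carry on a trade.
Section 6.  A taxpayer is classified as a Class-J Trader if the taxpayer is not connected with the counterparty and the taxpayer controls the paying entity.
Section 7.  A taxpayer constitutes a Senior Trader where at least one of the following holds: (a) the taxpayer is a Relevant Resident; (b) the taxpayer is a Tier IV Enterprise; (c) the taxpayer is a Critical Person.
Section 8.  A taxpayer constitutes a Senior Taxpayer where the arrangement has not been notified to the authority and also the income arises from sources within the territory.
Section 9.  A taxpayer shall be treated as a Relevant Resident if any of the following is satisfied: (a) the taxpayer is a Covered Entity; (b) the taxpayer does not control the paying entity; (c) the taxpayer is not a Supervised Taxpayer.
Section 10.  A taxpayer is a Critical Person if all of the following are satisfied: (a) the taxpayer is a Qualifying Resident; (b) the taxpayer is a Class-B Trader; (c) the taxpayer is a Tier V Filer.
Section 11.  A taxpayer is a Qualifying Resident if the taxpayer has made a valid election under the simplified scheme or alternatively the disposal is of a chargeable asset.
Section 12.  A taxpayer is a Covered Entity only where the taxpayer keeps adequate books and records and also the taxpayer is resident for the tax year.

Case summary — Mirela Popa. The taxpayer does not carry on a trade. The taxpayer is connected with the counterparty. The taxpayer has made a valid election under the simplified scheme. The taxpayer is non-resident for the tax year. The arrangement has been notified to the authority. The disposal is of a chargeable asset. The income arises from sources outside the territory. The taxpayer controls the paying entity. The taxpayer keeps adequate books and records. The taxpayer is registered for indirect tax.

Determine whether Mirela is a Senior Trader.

No

Under section 12: the taxpayer keeps adequate books and records? yes; and the taxpayer is resident for the tax year? no. So the taxpayer is not a Covered Entity.
Under section 5: the taxpayer has made a valid election under the simplified scheme? yes; or the taxpayer does not carry on a trade? yes. So the taxpayer is a Supervised Taxpayer.
Under section 9: Covered Entity (section 12)? no; or the taxpayer does not control the paying entity? no; or not a Supervised Taxpayer (section 5)? no. So the taxpayer is not a Relevant Resident.
Under section 8: the arrangement has not been notified to the authority? no; and the income arises from sources within the territory? no. So the taxpayer is not a Senior Taxpayer.
Under section 4: Senior Taxpayer (section 8)? no; and the taxpayer is connected with the counterparty? yes. So the taxpayer is not a Tier IV Enterprise.
Under section 11: the taxpayer has made a valid election under the simplified scheme? yes; or the disposal is of a chargeable asset? yes. So the taxpayer is a Qualifying Resident.
Under section 3: the taxpayer is not registered for indirect tax? no; and the arrangement has been notified to the authority? yes. So the taxpayer is not a Class-B Trader.
Under section 2: the taxpayer carries on a trade? no; or the taxpayer is not registered for indirect tax? no. So the taxpayer is not a Tier V Filer.
Under section 10: Qualifying Resident (section 11)? yes; and Class-B Trader (section 3)? no; and Tier V Filer (section 2)? no. So the taxpayer is not a Critical Person.
Under section 7: Relevant Resident (section 9)? no; or Tier IV Enterprise (section 4)? no; or Critical Person (section 10)? no. So the taxpayer is not a Senior Trader.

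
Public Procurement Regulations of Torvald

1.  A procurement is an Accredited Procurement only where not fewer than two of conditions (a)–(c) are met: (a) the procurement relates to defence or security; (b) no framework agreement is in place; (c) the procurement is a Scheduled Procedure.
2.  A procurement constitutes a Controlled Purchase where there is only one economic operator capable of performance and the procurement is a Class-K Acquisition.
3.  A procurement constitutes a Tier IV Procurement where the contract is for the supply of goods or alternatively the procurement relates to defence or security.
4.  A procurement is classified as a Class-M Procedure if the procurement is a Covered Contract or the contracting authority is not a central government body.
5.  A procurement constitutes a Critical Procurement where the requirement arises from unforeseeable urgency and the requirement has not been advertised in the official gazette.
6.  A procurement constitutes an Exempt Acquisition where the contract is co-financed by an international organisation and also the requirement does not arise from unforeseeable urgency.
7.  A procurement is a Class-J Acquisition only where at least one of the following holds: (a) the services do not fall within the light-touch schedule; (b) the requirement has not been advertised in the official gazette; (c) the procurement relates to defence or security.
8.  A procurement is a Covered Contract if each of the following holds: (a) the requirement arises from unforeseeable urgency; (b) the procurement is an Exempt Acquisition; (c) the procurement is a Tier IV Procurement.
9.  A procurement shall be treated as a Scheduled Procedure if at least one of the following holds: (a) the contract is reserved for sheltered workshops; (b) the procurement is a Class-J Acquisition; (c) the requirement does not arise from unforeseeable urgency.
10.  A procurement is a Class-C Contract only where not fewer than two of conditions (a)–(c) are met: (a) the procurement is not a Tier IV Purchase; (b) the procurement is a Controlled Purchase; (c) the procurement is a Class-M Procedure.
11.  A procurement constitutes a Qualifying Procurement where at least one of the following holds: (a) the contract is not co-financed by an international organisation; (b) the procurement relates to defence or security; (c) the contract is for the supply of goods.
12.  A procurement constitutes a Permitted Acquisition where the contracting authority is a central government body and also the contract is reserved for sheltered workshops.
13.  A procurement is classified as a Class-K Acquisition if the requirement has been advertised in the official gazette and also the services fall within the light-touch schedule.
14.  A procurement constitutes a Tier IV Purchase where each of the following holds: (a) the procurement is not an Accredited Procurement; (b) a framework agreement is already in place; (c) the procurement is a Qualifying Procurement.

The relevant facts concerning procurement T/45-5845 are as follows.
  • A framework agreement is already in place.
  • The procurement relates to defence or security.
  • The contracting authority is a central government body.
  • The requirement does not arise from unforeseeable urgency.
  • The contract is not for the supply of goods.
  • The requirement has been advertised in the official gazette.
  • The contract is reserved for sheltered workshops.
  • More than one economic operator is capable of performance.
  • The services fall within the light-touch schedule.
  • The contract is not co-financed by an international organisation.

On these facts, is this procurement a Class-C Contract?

No

paragraph 7 — Class-J Acquisition: [the services do not fall within the light-touch schedule? no] OR [the requirement has not been advertised in the official gazette? no] OR [the procurement relates to defence or security? yes] → satisfied.
paragraph 9 — Scheduled Procedure: [the contract is reserved for sheltered workshops? yes] OR [Class-J Acquisition (paragraph 7)? yes] OR [the requirement does not arise from unforeseeable urgency? yes] → satisfied.
paragraph 1 — Accredited Procurement: the procurement relates to defence or security? yes; no framework agreement is in place? no; Scheduled Procedure (paragraph 9)? yes — 2 of 3 hold (need ≥2) → satisfied.
paragraph 11 — Qualifying Procurement: [the contract is not co-financed by an international organisation? yes] OR [the procurement relates to defence or security? yes] OR [the contract is for the supply of goods? no] → satisfied.
paragraph 14 — Tier IV Purchase: [not an Accredited Procurement (paragraph 1)? no] AND [a framework agreement is already in place? yes] AND [Qualifying Procurement (paragraph 11)? yes] → not satisfied.
paragraph 13 — Class-K Acquisition: [the requirement has been advertised in the official gazette? yes] AND [the services fall within the light-touch schedule? yes] → satisfied.
paragraph 2 — Controlled Purchase: [there is only one economic operator capable of performance? no] AND [Class-K Acquisition (paragraph 13)? yes] → not satisfied.
paragraph 6 — Exempt Acquisition: [the contract is co-financed by an international organisation? no] AND [the requirement does not arise from unforeseeable urgency? yes] → not satisfied.
paragraph 3 — Tier IV Procurement: [the contract is for the supply of goods? no] OR [the procurement relates to defence or security? yes] → satisfied.
paragraph 8 — Covered Contract: [the requirement arises from unforeseeable urgency? no] AND [Exempt Acquisition (paragraph 6)? no] AND [Tier IV Procurement (paragraph 3)? yes] → not satisfied.
paragraph 4 — Class-M Procedure: [Covered Contract (paragraph 8)? no] OR [the contracting authority is not a central government body? no] → not satisfied.
paragraph 10 — Class-C Contract: not a Tier IV Purchase (paragraph 14)? yes; Controlled Purchase (paragraph 2)? no; Class-M Procedure (paragraph 4)? no — 1 of 3 hold (need ≥2) → not satisfied.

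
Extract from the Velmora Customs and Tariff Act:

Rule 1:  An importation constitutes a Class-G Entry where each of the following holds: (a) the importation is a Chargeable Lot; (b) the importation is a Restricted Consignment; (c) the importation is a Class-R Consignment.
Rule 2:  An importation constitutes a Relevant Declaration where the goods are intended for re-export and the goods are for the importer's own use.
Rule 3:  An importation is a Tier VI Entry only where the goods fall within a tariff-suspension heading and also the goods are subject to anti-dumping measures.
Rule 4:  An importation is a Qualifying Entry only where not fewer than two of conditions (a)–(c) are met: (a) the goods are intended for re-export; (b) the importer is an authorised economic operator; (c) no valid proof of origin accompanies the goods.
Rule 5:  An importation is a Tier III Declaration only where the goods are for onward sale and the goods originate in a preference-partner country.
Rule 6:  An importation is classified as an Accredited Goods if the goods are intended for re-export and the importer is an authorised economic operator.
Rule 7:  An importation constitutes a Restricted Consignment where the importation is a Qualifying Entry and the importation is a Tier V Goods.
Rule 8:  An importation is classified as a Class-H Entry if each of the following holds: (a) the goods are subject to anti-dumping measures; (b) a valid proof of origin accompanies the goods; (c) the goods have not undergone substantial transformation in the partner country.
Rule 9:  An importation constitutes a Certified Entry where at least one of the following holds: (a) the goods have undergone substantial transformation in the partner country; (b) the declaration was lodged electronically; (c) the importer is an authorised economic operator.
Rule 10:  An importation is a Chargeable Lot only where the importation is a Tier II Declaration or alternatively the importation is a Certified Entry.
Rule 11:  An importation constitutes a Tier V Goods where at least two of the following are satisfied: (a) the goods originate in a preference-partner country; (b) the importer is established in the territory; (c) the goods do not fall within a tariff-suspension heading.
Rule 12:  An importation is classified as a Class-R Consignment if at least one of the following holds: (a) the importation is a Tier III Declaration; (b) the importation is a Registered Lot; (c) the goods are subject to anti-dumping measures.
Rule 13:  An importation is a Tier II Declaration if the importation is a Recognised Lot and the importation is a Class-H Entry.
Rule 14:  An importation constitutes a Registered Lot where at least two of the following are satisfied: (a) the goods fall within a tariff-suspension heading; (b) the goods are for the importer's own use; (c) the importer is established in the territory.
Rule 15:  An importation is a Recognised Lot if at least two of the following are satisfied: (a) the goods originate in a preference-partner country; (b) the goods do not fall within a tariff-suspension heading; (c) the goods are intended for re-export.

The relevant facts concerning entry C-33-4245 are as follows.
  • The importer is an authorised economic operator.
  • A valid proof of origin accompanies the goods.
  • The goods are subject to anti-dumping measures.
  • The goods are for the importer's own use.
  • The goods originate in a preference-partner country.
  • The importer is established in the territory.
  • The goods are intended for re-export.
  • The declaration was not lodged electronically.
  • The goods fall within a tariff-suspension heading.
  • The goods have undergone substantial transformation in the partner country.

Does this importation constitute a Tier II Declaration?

No

rule 15 — Recognised Lot: the goods originate in a preference-partner country? yes; the goods do not fall within a tariff-suspension heading? no; the goods are intended for re-export? yes — 2 of 3 hold (need ≥2) → satisfied.
rule 8 — Class-H Entry: [the goods are subject to anti-dumping measures? yes] AND [a valid proof of origin accompanies the goods? yes] AND [the goods have not undergone substantial transformation in the partner country? no] → not satisfied.
rule 13 — Tier II Declaration: [Recognised Lot (rule 15)? yes] AND [Class-H Entry (rule 8)? no] → not satisfied.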